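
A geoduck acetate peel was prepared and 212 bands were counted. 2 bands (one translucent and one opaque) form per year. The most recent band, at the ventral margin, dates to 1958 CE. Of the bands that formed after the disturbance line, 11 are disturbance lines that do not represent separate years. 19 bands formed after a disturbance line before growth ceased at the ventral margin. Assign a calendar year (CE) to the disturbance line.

19 bands post-date the disturbance line.
Removing the 11 false bands leaves 19 − 11 = 8 true bands beyond the disturbance line.
With 2 bands per year, 8 / 2 = 4 years.
Counting back 4 years from 1958 CE places the disturbance line in 1958 − 4 = 1954 CE.

1954 CE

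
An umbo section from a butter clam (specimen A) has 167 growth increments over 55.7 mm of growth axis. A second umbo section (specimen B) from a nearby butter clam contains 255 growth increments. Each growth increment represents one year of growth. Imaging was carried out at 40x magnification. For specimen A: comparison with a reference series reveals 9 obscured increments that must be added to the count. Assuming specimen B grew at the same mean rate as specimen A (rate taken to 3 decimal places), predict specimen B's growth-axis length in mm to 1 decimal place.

80.6 mm

Specimen A: after corrections the count is 167 + 9 = 176 growth increments.
A: Extension rate ≈ 55.7 / 176 = 0.316 mm per year.
B's length ≈ 0.316 × 255 = 80.6 mm.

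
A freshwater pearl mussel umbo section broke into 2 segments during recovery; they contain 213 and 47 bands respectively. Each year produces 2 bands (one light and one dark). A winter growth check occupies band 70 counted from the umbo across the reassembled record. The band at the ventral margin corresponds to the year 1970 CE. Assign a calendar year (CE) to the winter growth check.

1875 CE

Total bands = 213 + 47 = 260.
260 − 70 = 190 bands lie beyond the winter growth check toward the ventral margin.
With 2 bands per year, 190 / 2 = 95 years.
The band at the ventral margin is 1970 CE, so the winter growth check dates to 1970 − 95 = 1875 CE.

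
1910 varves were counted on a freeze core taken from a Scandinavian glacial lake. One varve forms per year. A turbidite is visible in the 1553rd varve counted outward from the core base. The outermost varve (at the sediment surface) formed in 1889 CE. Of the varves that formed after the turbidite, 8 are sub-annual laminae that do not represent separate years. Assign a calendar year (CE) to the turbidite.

The turbidite sits at varve 1553 from the core base, so 1910 − 1553 = 357 varves formed after it.
Excluding 8 false varves: 357 − 8 = 349.
1889 − 349 = 1540 CE.

1540 CE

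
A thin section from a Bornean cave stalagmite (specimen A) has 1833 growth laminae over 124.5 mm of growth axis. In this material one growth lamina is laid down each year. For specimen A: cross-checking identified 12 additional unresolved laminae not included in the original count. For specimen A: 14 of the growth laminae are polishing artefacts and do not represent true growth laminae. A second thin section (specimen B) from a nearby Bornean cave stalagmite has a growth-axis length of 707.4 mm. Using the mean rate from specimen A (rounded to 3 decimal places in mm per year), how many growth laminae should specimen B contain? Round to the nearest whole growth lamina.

10403 growth laminae

Specimen A: correcting the raw count gives 1833 − 14 + 12 = 1831 true growth laminae.
A: 124.5 mm over 1831 years gives 124.5 / 1831 ≈ 0.068 mm/yr.
For B, 707.4 / 0.068 = 10402.94 years ≈ 10403 growth laminae.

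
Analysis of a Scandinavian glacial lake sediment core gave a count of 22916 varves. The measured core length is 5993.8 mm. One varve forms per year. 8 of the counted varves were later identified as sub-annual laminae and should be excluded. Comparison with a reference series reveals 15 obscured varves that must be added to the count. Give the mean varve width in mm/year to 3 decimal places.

After corrections the count is 22916 − 8 + 15 = 22923 varves.
Extension rate ≈ 5993.8 / 22923 = 0.261 mm/year.

0.261 mm/year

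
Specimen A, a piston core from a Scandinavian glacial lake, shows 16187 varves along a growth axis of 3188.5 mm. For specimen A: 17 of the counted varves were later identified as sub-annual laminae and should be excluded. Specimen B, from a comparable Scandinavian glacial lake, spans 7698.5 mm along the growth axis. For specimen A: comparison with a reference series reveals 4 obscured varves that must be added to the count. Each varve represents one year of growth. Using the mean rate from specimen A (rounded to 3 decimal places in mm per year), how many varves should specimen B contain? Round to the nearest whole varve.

Specimen A: adjusted count: 16187 − 17 + 4 = 16174 varves.
A: Mean rate = 3188.5 mm / 16174 years ≈ 0.197 mm/year.
B spans 7698.5 / 0.197 = 39078.68 years ≈ 39079 varves.

39079 varves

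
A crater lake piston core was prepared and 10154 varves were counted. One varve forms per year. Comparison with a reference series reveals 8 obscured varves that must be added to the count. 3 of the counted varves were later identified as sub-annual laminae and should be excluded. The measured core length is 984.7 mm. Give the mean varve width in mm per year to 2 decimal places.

0.10 mm per year

True varve count = 10154 − 3 + 8 = 10159.
Mean rate = 984.7 mm / 10159 years ≈ 0.10 mm per year.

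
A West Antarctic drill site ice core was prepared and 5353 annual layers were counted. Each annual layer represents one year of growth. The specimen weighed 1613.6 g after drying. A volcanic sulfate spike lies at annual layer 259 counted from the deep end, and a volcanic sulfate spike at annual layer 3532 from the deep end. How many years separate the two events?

3273 yr

The two markers are separated by 3532 − 259 = 3273 annual layers.
One annual layer per year makes the interval 3273 years.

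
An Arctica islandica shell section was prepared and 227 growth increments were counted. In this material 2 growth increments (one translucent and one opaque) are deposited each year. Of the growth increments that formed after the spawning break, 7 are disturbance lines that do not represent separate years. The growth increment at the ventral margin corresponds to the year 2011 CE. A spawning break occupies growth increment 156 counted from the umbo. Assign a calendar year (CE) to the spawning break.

Between growth increment 156 and the ventral margin there are 227 − 156 = 71 growth increments.
71 − 7 false = 64 true growth increments after the spawning break.
64 growth increments at 2 per year is 64 / 2 = 32 years.
Counting back 32 years from 2011 CE places the spawning break in 2011 − 32 = 1979 CE.

1979 CE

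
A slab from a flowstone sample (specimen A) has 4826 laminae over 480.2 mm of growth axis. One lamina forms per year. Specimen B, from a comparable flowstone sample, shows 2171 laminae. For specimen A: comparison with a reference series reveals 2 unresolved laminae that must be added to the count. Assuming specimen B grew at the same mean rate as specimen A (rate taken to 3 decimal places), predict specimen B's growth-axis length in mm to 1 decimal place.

214.9 mm

Specimen A: true lamina count = 4826 + 2 = 4828.
A: 480.2 mm over 4828 years gives 480.2 / 4828 ≈ 0.099 mm/yr.
B's length ≈ 0.099 × 2171 = 214.9 mm.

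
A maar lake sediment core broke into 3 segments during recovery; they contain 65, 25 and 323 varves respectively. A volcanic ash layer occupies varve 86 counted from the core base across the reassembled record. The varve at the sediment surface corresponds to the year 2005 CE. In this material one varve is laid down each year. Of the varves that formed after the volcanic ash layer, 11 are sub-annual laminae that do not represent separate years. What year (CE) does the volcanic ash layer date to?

1689 CE

Total varves = 65 + 25 + 323 = 413.
Between varve 86 and the sediment surface there are 413 − 86 = 327 varves.
Removing the 11 false varves leaves 327 − 11 = 316 true varves beyond the volcanic ash layer.
The varve at the sediment surface is 2005 CE, so the volcanic ash layer dates to 2005 − 316 = 1689 CE.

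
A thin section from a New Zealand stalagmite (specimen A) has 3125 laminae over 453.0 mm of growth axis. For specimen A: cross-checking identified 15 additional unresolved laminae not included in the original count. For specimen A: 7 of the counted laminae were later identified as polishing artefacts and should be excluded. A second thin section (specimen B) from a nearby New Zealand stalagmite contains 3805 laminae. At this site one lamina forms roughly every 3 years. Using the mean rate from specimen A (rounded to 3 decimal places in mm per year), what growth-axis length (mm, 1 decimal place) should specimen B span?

Specimen A: adjusted count: 3125 − 7 + 15 = 3133 laminae.
Specimen A: 3133 laminae at 3 years each span 3133 × 3 = 9399 years.
A: 453.0 mm over 9399 years gives 453.0 / 9399 ≈ 0.048 mm per year.
Specimen B: at 3 years per lamina, 3805 × 3 = 11415 years. For B, 0.048 mm/year × 11415 years = 547.9 mm.

547.9 mm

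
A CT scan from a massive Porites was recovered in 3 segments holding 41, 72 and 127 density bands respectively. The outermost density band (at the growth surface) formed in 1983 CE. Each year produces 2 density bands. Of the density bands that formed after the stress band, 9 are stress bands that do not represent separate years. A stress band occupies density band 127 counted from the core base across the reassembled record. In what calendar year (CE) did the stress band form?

Total density bands = 41 + 72 + 127 = 240.
Between density band 127 and the growth surface there are 240 − 127 = 113 density bands.
Removing the 9 false density bands leaves 113 − 9 = 104 true density bands beyond the stress band.
104 density bands at 2 per year is 104 / 2 = 52 years.
The density band at the growth surface is 1983 CE, so the stress band dates to 1983 − 52 = 1931 CE.

1931 CE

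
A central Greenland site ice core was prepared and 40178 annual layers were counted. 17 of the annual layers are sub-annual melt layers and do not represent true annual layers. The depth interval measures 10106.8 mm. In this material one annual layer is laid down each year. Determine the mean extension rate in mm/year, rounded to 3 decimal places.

0.252 mm/year

True annual layer count = 40178 − 17 = 40161.
Extension rate ≈ 10106.8 / 40161 = 0.252 mm/year.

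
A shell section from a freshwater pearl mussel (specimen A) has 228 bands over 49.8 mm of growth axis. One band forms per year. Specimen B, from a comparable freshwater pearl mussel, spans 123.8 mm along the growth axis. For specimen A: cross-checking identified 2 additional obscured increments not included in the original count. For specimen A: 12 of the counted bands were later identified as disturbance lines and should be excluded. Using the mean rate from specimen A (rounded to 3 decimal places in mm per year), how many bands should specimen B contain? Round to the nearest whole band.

543 bands

Specimen A: adjusted count: 228 − 12 + 2 = 218 bands.
A: 49.8 mm over 218 years gives 49.8 / 218 ≈ 0.228 mm/year.
For B, 123.8 / 0.228 = 542.98 years ≈ 543 bands.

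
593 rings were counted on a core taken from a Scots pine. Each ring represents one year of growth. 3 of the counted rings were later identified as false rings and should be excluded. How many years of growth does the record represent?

590 years

After corrections the count is 593 − 3 = 590 rings.
With a one-to-one ring periodicity this is 590 years.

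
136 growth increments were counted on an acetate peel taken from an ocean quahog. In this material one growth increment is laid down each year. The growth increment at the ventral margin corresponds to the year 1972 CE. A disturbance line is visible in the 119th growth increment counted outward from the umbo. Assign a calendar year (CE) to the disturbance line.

136 − 119 = 17 growth increments lie beyond the disturbance line toward the ventral margin.
1972 − 17 = 1955 CE.

1955 CE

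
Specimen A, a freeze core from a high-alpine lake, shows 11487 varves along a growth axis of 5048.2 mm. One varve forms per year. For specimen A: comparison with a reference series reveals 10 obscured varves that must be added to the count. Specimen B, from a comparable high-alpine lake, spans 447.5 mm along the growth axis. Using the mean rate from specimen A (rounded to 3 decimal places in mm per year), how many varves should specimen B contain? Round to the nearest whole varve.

Specimen A: true varve count = 11487 + 10 = 11497.
A: 5048.2 mm over 11497 years gives 5048.2 / 11497 ≈ 0.439 mm/yr.
Specimen B: 447.5 mm / 0.439 mm per year = 1019.36 years ≈ 1019 varves.

1019 varves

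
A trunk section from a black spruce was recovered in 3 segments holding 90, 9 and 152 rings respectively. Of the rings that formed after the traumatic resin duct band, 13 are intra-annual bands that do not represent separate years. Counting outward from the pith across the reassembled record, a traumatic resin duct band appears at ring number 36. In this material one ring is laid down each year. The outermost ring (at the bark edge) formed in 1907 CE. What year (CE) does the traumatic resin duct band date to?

Total rings = 90 + 9 + 152 = 251.
The traumatic resin duct band sits at ring 36 from the pith, so 251 − 36 = 215 rings formed after it.
215 − 13 false = 202 true rings after the traumatic resin duct band.
The ring at the bark edge is 1907 CE, so the traumatic resin duct band dates to 1907 − 202 = 1705 CE.

1705 CE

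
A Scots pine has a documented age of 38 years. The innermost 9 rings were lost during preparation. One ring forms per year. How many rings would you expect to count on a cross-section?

One ring per year gives 38 rings over 38 years.
Less the 9 uncaptured rings: 38 − 9 = 29.

29 rings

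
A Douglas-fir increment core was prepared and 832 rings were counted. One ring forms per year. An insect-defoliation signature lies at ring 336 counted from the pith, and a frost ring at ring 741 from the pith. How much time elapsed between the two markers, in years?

The two markers are separated by 741 − 336 = 405 rings.
At one ring per year, 405 years elapsed between them.

405 years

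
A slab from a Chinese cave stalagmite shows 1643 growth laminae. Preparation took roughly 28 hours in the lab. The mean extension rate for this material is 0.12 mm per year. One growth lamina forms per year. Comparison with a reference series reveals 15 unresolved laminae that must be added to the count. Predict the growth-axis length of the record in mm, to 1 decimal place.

True growth lamina count = 1643 + 15 = 1658.
Predicted length = 0.12 mm/year × 1658 years = 199.0 mm.

199.0 mm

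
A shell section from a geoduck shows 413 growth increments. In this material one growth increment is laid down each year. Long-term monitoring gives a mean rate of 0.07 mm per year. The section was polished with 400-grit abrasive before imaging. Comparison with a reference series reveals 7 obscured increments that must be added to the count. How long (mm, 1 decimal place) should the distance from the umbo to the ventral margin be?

Adjusted count: 413 + 7 = 420 growth increments.
Predicted length = 0.07 mm/year × 420 years = 29.4 mm.

29.4 mm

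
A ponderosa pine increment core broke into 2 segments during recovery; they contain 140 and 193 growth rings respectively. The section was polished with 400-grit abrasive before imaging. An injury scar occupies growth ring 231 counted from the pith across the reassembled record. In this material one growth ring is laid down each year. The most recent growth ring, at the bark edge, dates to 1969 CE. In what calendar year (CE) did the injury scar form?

1867 CE

Total growth rings = 140 + 193 = 333.
333 − 231 = 102 growth rings lie beyond the injury scar toward the bark edge.
1969 − 102 = 1867 CE.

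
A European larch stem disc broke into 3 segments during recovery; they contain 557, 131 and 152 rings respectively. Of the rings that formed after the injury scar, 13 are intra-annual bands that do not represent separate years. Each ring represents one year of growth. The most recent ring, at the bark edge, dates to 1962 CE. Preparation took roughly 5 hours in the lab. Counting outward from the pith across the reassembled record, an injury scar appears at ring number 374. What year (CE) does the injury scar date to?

Total rings = 557 + 131 + 152 = 840.
840 − 374 = 466 rings lie beyond the injury scar toward the bark edge.
466 − 13 false = 453 true rings after the injury scar.
The ring at the bark edge is 1962 CE, so the injury scar dates to 1962 − 453 = 1509 CE.

1509 CE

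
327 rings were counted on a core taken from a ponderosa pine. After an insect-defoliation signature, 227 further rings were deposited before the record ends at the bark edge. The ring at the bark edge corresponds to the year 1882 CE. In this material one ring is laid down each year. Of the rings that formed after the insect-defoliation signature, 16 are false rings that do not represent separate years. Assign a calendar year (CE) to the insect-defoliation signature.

1671 CE

227 rings formed after the insect-defoliation signature.
Removing the 16 false rings leaves 227 − 16 = 211 true rings beyond the insect-defoliation signature.
The ring at the bark edge is 1882 CE, so the insect-defoliation signature dates to 1882 − 211 = 1671 CE.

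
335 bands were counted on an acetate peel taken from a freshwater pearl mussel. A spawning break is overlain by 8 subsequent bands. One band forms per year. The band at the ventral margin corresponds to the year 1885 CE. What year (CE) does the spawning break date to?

There are 8 bands younger than the spawning break.
Counting back 8 years from 1885 CE places the spawning break in 1885 − 8 = 1877 CE.

1877 CE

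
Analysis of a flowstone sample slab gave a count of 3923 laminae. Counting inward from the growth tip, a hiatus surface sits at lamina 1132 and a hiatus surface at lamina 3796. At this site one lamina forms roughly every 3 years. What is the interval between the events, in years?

Separation: 3796 − 1132 = 2664 laminae.
At 3 years per lamina, 2664 × 3 = 7992 years.

7992 years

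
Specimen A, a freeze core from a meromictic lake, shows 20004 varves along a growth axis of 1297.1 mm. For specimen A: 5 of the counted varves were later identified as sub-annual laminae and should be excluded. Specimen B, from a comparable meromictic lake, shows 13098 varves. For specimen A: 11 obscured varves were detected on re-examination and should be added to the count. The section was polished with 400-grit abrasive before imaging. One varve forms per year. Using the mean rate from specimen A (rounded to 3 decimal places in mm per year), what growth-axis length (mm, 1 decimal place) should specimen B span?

Specimen A: after corrections the count is 20004 − 5 + 11 = 20010 varves.
A: Extension rate ≈ 1297.1 / 20010 = 0.065 mm/yr.
For B, 0.065 mm/year × 13098 years = 851.4 mm.

851.4 mm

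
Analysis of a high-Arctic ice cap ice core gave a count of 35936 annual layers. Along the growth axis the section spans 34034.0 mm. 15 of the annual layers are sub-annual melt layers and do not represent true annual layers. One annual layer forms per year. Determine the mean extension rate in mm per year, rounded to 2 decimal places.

True annual layer count = 35936 − 15 = 35921.
Mean rate = 34034.0 mm / 35921 years ≈ 0.95 mm per year.

0.95 mm per year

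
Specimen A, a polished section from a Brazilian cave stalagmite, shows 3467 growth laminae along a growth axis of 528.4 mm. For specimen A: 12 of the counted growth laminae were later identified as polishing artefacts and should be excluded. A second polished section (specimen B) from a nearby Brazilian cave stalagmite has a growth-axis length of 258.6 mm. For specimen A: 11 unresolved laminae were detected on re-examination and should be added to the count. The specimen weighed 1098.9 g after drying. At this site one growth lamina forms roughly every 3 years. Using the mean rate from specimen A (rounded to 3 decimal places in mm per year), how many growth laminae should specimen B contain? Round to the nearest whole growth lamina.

Specimen A: adjusted count: 3467 − 12 + 11 = 3466 growth laminae.
Specimen A: multiplying by 3 years per growth lamina: 3466 × 3 = 10398 years.
A: 528.4 mm over 10398 years gives 528.4 / 10398 ≈ 0.051 mm/year.
Specimen B: 258.6 mm / 0.051 mm per year = 5070.59 years; at 3 years per growth lamina that is 5070.59 / 3 ≈ 1690 growth laminae.

1690 growth laminae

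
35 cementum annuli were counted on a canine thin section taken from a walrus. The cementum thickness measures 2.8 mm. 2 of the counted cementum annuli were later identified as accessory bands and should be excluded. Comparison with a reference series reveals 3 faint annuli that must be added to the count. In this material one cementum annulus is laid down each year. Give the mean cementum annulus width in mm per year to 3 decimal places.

0.078 mm per year

After corrections the count is 35 − 2 + 3 = 36 cementum annuli.
Extension rate ≈ 2.8 / 36 = 0.078 mm per year.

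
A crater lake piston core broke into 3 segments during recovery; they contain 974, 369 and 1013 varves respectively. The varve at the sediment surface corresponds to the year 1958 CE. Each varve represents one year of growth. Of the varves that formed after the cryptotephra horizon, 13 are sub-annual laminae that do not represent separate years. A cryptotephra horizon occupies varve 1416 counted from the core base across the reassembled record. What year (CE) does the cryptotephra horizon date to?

Total varves = 974 + 369 + 1013 = 2356.
The cryptotephra horizon sits at varve 1416 from the core base, so 2356 − 1416 = 940 varves formed after it.
Removing the 13 false varves leaves 940 − 13 = 927 true varves beyond the cryptotephra horizon.
Counting back 927 years from 1958 CE places the cryptotephra horizon in 1958 − 927 = 1031 CE.

1031 CE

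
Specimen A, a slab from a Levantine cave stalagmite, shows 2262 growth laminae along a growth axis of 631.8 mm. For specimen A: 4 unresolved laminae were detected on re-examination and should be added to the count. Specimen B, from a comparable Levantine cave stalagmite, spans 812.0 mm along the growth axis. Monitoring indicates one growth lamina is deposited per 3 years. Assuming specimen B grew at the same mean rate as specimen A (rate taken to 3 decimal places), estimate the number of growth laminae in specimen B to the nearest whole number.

2910 growth laminae

Specimen A: after corrections the count is 2262 + 4 = 2266 growth laminae.
Specimen A: at 3 years per growth lamina, 2266 × 3 = 6798 years.
A: Extension rate ≈ 631.8 / 6798 = 0.093 mm/yr.
Specimen B: 812.0 mm / 0.093 mm per year = 8731.18 years; at 3 years per growth lamina that is 8731.18 / 3 ≈ 2910 growth laminae.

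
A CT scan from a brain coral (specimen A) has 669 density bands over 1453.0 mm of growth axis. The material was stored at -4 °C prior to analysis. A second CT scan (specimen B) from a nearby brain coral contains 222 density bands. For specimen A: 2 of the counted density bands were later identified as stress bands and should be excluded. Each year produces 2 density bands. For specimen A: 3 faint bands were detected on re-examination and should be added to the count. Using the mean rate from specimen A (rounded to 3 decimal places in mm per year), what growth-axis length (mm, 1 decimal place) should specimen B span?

Specimen A: true density band count = 669 − 2 + 3 = 670.
Specimen A: with 2 density bands per year, 670 / 2 = 335 years.
A: Extension rate ≈ 1453.0 / 335 = 4.337 mm/year.
Specimen B: with 2 density bands per year, 222 / 2 = 111 years. For B, 4.337 mm/year × 111 years = 481.4 mm.

481.4 mm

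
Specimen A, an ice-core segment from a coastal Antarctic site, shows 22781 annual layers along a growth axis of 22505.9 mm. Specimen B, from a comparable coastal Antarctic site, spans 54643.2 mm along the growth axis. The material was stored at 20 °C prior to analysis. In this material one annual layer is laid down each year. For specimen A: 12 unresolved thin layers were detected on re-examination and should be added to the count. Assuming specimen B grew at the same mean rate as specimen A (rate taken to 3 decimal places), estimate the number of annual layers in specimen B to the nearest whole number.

55363 annual layers

Specimen A: after corrections the count is 22781 + 12 = 22793 annual layers.
A: 22505.9 mm over 22793 years gives 22505.9 / 22793 ≈ 0.987 mm/yr.
B spans 54643.2 / 0.987 = 55362.92 years ≈ 55363 annual layers.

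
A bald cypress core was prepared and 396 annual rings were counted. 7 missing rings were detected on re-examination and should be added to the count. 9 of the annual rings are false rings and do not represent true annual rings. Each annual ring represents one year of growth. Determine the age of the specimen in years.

394 years

Correcting the raw count gives 396 − 9 + 7 = 394 true annual rings.
One annual ring per year makes the duration 394 years.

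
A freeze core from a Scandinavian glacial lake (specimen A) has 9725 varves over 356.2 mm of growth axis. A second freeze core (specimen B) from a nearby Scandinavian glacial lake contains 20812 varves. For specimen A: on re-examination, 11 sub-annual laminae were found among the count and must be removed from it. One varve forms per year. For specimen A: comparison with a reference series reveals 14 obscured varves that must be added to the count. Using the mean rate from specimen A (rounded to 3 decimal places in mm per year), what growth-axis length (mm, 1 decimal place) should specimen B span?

Specimen A: correcting the raw count gives 9725 − 11 + 14 = 9728 true varves.
A: Extension rate ≈ 356.2 / 9728 = 0.037 mm per year.
For B, 0.037 mm/year × 20812 years = 770.0 mm.

770.0 mm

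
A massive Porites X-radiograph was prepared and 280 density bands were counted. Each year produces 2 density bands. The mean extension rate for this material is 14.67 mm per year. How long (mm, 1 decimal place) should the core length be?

2053.8 mm

Dividing by 2 density bands per year: 280 / 2 = 140 years.
140 years at 14.67 mm/year gives 14.67 × 140 = 2053.8 mm.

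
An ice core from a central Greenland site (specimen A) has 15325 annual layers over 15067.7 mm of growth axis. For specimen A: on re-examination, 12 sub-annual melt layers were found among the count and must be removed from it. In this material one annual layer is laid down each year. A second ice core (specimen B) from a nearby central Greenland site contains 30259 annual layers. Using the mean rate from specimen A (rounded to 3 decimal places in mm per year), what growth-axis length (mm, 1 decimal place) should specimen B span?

Specimen A: true annual layer count = 15325 − 12 = 15313.
A: Extension rate ≈ 15067.7 / 15313 = 0.984 mm/yr.
For B, 0.984 mm/year × 30259 years = 29774.9 mm.

29774.9 mm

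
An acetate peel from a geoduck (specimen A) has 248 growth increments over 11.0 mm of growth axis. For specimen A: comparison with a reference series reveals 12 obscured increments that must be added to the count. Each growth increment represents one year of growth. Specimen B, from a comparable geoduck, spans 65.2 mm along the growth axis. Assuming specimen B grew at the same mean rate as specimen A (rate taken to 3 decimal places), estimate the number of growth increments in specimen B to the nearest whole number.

1552 growth increments

Specimen A: after corrections the count is 248 + 12 = 260 growth increments.
A: Extension rate ≈ 11.0 / 260 = 0.042 mm/yr.
For B, 65.2 / 0.042 = 1552.38 years ≈ 1552 growth increments.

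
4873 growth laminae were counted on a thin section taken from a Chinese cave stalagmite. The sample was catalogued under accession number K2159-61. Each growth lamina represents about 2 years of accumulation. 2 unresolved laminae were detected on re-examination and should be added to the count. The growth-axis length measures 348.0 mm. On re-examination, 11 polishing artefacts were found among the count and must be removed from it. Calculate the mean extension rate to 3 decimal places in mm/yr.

After corrections the count is 4873 − 11 + 2 = 4864 growth laminae.
4864 growth laminae at 2 years each span 4864 × 2 = 9728 years.
Mean rate = 348.0 mm / 9728 years ≈ 0.036 mm/yr.

0.036 mm/yr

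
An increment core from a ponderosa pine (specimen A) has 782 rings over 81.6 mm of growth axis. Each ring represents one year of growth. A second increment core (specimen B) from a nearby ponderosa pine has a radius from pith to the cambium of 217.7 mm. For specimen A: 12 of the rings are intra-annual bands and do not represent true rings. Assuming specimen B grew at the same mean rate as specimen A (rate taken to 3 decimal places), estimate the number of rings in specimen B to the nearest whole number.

Specimen A: adjusted count: 782 − 12 = 770 rings.
A: 81.6 mm over 770 years gives 81.6 / 770 ≈ 0.106 mm/yr.
B spans 217.7 / 0.106 = 2053.77 years ≈ 2054 rings.

2054 rings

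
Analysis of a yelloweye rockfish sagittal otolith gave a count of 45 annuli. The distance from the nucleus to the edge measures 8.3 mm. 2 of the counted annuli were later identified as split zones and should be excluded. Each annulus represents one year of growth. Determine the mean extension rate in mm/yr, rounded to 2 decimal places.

0.19 mm/yr

After corrections the count is 45 − 2 = 43 annuli.
Mean rate = 8.3 mm / 43 years ≈ 0.19 mm/yr.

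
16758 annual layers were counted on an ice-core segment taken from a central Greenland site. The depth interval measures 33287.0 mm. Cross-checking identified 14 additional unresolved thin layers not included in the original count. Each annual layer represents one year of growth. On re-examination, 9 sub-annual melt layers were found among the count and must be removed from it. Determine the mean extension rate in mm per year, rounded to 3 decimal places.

1.986 mm per year

Adjusted count: 16758 − 9 + 14 = 16763 annual layers.
Mean rate = 33287.0 mm / 16763 years ≈ 1.986 mm per year.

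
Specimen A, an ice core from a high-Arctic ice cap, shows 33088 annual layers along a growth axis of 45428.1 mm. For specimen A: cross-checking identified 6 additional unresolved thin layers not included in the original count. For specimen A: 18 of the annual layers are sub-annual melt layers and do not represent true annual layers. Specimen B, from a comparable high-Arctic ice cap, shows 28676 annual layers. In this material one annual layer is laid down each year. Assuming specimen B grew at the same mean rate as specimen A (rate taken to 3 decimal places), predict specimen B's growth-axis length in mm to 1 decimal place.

39372.1 mm

Specimen A: correcting the raw count gives 33088 − 18 + 6 = 33076 true annual layers.
A: 45428.1 mm over 33076 years gives 45428.1 / 33076 ≈ 1.373 mm/year.
For B, 1.373 mm/year × 28676 years = 39372.1 mm.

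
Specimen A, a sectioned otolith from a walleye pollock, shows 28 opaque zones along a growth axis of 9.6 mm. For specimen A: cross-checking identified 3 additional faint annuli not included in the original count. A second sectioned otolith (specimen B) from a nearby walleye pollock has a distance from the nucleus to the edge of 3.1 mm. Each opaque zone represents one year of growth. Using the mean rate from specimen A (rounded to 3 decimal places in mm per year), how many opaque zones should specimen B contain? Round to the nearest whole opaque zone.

Specimen A: true opaque zone count = 28 + 3 = 31.
A: Mean rate = 9.6 mm / 31 years ≈ 0.310 mm/year.
For B, 3.1 / 0.310 = 10.00 years ≈ 10 opaque zones.

10 opaque zones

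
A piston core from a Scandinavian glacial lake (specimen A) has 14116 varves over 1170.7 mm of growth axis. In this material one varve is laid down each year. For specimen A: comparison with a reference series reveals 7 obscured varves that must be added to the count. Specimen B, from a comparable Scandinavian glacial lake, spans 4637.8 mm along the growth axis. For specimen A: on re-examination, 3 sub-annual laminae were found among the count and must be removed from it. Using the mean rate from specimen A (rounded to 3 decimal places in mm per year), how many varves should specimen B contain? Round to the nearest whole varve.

55877 varves

Specimen A: after corrections the count is 14116 − 3 + 7 = 14120 varves.
A: Mean rate = 1170.7 mm / 14120 years ≈ 0.083 mm/year.
Specimen B: 4637.8 mm / 0.083 mm per year = 55877.11 years ≈ 55877 varves.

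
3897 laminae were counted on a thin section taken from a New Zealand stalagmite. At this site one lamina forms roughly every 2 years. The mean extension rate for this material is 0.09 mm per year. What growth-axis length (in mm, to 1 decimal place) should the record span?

At 2 years per lamina, 3897 × 2 = 7794 years.
Predicted length = 0.09 mm/year × 7794 years = 701.5 mm.

701.5 mm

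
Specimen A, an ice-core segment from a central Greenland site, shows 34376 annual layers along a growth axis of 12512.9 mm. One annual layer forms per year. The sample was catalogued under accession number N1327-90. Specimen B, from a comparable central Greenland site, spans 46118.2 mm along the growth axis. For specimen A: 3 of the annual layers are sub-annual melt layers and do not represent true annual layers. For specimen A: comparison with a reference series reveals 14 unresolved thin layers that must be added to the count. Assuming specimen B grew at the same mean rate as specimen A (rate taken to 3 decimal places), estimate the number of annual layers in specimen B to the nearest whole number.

126698 annual layers

Specimen A: correcting the raw count gives 34376 − 3 + 14 = 34387 true annual layers.
A: Extension rate ≈ 12512.9 / 34387 = 0.364 mm/yr.
Specimen B: 46118.2 mm / 0.364 mm per year = 126698.35 years ≈ 126698 annual layers.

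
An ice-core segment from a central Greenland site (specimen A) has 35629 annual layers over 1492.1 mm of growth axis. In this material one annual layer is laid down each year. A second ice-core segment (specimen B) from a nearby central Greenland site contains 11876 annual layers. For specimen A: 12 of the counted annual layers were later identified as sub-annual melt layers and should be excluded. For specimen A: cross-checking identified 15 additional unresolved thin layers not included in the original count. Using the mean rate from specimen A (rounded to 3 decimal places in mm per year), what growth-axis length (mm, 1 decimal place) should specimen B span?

498.8 mm

Specimen A: true annual layer count = 35629 − 12 + 15 = 35632.
A: 1492.1 mm over 35632 years gives 1492.1 / 35632 ≈ 0.042 mm/yr.
For B, 0.042 mm/year × 11876 years = 498.8 mm.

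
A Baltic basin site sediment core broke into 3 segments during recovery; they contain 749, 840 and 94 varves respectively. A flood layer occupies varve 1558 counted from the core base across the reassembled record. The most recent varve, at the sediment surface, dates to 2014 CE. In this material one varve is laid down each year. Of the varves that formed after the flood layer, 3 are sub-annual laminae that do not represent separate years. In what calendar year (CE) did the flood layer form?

1892 CE

Total varves = 749 + 840 + 94 = 1683.
Between varve 1558 and the sediment surface there are 1683 − 1558 = 125 varves.
Removing the 3 false varves leaves 125 − 3 = 122 true varves beyond the flood layer.
The varve at the sediment surface is 2014 CE, so the flood layer dates to 2014 − 122 = 1892 CE.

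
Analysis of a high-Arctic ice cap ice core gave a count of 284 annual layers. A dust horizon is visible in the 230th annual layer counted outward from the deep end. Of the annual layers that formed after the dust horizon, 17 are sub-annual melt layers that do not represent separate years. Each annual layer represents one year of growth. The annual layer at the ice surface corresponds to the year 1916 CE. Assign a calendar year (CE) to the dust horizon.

1879 CE

284 − 230 = 54 annual layers lie beyond the dust horizon toward the ice surface.
Removing the 17 false annual layers leaves 54 − 17 = 37 true annual layers beyond the dust horizon.
Counting back 37 years from 1916 CE places the dust horizon in 1916 − 37 = 1879 CE.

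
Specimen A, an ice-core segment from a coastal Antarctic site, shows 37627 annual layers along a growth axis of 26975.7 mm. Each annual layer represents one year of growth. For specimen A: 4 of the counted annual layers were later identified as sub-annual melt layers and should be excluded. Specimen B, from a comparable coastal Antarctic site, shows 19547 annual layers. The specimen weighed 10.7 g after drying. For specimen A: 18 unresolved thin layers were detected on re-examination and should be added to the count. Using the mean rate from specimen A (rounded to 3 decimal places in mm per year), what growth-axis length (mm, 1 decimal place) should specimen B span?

14015.2 mm

Specimen A: correcting the raw count gives 37627 − 4 + 18 = 37641 true annual layers.
A: Mean rate = 26975.7 mm / 37641 years ≈ 0.717 mm/year.
Length of B = 0.717 × 19547 = 14015.2 mm.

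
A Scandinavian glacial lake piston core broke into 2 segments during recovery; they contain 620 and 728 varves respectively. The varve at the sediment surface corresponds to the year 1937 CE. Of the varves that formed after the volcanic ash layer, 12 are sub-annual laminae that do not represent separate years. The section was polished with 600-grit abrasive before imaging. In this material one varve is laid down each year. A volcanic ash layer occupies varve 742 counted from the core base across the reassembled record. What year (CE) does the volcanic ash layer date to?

1343 CE

Total varves = 620 + 728 = 1348.
Between varve 742 and the sediment surface there are 1348 − 742 = 606 varves.
Removing the 12 false varves leaves 606 − 12 = 594 true varves beyond the volcanic ash layer.
1937 − 594 = 1343 CE.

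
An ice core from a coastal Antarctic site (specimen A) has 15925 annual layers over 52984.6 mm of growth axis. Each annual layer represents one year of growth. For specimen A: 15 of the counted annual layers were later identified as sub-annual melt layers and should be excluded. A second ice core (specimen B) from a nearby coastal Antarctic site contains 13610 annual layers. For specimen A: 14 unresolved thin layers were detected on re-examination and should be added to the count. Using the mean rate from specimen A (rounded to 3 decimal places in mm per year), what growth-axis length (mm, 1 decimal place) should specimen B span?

45280.5 mm

Specimen A: true annual layer count = 15925 − 15 + 14 = 15924.
A: 52984.6 mm over 15924 years gives 52984.6 / 15924 ≈ 3.327 mm/year.
Length of B = 3.327 × 13610 = 45280.5 mm.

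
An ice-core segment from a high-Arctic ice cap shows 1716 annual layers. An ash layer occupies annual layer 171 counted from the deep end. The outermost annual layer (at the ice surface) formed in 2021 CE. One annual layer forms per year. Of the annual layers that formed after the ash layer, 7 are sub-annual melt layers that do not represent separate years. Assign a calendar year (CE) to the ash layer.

1716 − 171 = 1545 annual layers lie beyond the ash layer toward the ice surface.
1545 − 7 false = 1538 true annual layers after the ash layer.
Counting back 1538 years from 2021 CE places the ash layer in 2021 − 1538 = 483 CE.

483 CE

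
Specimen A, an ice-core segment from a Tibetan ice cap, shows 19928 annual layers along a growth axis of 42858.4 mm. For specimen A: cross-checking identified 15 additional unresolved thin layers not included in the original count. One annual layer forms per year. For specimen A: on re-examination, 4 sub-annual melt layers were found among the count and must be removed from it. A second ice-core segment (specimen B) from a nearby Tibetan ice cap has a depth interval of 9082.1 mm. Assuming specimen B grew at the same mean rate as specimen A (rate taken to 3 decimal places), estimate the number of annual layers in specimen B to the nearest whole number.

4226 annual layers

Specimen A: after corrections the count is 19928 − 4 + 15 = 19939 annual layers.
A: Mean rate = 42858.4 mm / 19939 years ≈ 2.149 mm per year.
Specimen B: 9082.1 mm / 2.149 mm per year = 4226.20 years ≈ 4226 annual layers.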